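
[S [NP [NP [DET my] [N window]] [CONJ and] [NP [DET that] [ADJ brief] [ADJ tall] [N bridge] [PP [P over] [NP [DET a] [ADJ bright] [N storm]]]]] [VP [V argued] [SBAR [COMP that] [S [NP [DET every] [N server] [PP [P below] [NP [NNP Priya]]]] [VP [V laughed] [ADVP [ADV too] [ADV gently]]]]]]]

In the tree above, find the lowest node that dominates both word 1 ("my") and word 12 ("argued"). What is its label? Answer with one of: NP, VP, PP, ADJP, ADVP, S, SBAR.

Word 1 lies under S → NP → NP → DET; word 12 lies under S → VP → V. The lowest shared node is the S.

S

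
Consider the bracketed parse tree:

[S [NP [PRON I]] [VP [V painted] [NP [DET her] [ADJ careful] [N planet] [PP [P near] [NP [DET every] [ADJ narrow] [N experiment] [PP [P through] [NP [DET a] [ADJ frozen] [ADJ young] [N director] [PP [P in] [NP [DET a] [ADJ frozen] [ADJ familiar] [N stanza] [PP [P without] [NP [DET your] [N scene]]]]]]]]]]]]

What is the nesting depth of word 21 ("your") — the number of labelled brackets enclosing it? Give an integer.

12

Counting open brackets not yet closed at "your": [S [VP [NP [PP [NP [PP [NP [PP [NP [PP [NP [DET = 12.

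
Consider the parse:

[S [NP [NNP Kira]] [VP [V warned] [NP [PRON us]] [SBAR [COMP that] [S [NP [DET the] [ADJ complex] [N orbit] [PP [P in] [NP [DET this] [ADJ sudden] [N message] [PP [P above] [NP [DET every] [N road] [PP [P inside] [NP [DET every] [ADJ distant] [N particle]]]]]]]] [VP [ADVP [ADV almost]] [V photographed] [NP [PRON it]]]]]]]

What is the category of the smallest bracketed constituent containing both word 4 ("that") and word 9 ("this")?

Word 4 lies under S → VP → SBAR → COMP; word 9 lies under S → VP → SBAR → S → NP → PP → NP → DET. The lowest shared node is the SBAR.

SBAR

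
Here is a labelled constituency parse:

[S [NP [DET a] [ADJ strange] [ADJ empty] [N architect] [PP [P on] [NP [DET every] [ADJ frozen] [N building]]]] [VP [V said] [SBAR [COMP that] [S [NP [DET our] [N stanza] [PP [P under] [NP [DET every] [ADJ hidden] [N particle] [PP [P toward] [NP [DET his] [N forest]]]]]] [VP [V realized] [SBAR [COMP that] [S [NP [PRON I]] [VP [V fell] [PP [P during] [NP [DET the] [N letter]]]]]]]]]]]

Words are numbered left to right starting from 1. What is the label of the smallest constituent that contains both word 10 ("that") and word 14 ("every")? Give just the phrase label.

The smallest bracket enclosing both words is [SBAR that our stanza under every hidden particle toward his forest realized that I fell during the letter], so the label is SBAR.

SBAR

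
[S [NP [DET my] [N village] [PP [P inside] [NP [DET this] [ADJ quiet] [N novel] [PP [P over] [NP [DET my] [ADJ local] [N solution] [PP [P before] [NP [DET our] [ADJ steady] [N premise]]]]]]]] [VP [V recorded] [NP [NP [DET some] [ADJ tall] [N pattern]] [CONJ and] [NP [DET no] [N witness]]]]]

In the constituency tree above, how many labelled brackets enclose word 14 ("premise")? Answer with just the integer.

9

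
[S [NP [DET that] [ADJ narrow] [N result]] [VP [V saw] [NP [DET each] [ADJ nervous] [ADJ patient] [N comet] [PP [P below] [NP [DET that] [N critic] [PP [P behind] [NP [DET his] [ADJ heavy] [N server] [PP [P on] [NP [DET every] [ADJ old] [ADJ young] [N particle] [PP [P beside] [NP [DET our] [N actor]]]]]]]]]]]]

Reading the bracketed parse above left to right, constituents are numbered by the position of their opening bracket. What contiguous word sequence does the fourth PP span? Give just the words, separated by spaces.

In left-to-right order the PP constituents are "below that critic behind his heavy server on every old young particle beside our actor"; "behind his heavy server on every old young particle beside our actor"; "on every old young particle beside our actor"; "beside our actor". Number 4 is "beside our actor".

beside our actor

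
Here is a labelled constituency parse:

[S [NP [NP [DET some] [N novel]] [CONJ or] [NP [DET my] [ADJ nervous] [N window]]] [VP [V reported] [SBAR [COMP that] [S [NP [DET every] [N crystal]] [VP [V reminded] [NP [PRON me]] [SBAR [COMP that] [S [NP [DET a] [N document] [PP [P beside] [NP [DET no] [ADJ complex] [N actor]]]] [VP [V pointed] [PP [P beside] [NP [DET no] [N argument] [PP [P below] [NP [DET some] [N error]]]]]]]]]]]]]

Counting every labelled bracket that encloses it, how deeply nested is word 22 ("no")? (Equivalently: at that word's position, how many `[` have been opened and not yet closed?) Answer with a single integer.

Path from the root down to the word: S → VP → SBAR → S → VP → SBAR → S → VP → PP → NP → DET. That is 11 enclosing brackets.

11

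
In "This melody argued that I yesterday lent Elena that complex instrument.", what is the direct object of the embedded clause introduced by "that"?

that complex instrument

The verb of the embedded clause introduced by "that" is "lent"; its direct object is the NP "that complex instrument".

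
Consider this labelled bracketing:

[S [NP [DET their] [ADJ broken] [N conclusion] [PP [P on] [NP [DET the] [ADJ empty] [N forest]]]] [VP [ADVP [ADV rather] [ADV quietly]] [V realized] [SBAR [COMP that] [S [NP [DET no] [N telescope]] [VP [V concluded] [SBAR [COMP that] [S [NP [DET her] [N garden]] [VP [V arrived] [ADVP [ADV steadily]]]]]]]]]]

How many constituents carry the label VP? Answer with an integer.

3

Scanning left to right, an opening `[VP` appears at word positions 8, 14, 18 — 3 in total.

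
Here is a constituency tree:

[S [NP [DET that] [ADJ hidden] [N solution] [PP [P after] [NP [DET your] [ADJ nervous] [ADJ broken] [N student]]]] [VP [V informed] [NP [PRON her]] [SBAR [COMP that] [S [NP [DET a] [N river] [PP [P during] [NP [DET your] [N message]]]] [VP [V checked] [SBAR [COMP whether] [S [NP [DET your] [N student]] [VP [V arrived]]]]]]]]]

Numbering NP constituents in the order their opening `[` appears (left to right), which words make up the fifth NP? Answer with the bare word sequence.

Opening `[NP` markers occur at word positions 1, 5, 10, 12, 15, 19; the fifth of these opens the constituent [NP your message].

your message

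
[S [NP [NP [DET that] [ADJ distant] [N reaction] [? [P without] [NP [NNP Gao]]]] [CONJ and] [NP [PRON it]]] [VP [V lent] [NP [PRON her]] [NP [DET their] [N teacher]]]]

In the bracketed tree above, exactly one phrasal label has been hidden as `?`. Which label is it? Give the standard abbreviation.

PP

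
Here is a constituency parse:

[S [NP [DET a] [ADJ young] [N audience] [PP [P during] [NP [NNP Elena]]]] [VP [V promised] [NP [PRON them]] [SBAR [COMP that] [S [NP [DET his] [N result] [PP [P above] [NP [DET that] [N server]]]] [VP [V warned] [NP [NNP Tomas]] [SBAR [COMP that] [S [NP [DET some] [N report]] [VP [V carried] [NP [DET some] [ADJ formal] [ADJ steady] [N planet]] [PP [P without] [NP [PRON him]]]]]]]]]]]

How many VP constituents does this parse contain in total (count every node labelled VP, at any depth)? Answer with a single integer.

Listing each VP by its span: [VP promised them that his result above that server warned Tomas that some report carried some formal steady planet without him]; [VP warned Tomas that some report carried some formal steady planet without him]; [VP carried some formal steady planet without him] — that makes 3.

3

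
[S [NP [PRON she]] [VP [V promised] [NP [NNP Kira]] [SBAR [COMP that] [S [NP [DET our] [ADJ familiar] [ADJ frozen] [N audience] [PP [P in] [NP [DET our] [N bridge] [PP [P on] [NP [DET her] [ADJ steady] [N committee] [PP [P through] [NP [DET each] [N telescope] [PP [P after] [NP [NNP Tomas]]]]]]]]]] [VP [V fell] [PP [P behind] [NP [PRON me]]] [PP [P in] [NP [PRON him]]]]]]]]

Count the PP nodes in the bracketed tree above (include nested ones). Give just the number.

6

Scanning left to right, an opening `[PP` appears at word positions 9, 12, 16, 19, 22, 24 — 6 in total.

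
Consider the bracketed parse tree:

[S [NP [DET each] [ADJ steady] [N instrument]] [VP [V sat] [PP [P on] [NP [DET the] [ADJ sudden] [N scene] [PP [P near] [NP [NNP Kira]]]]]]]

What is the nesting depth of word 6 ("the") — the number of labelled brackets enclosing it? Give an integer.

Counting open brackets not yet closed at "the": [S [VP [PP [NP [DET = 5.

5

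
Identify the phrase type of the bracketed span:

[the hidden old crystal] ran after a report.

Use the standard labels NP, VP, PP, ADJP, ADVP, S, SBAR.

NP

"crystal" is the head of the bracketed span, so the span is a noun phrase: NP.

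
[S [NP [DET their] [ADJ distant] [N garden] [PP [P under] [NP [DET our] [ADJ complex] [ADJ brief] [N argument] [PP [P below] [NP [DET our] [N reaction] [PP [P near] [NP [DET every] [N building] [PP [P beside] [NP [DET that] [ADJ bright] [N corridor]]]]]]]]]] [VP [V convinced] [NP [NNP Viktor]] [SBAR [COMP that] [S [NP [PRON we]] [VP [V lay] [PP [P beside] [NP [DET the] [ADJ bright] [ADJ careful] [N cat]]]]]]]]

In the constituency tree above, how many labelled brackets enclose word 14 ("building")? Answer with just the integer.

Path from the root down to the word: S → NP → PP → NP → PP → NP → PP → NP → N. That is 9 enclosing brackets.

9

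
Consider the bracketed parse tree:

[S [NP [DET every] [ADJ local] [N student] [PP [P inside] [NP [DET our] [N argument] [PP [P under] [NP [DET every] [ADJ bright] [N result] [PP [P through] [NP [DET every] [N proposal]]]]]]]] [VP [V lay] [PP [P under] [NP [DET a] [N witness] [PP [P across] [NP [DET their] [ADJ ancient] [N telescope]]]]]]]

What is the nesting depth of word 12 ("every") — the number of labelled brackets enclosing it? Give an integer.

The word sits inside DET, which is inside NP, inside PP, inside NP, inside PP, inside NP, inside PP, inside NP, inside S — 9 brackets in all.

9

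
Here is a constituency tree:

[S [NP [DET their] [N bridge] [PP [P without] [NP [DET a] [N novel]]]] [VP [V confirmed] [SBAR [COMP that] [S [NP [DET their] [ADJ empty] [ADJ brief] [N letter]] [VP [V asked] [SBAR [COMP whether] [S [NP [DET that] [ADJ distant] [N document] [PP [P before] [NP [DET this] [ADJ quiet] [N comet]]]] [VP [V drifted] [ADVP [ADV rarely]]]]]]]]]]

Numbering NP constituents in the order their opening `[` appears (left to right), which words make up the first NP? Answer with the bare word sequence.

their bridge without a novel

Opening `[NP` markers occur at word positions 1, 4, 8, 14, 18; the first of these opens the constituent [NP their bridge without a novel].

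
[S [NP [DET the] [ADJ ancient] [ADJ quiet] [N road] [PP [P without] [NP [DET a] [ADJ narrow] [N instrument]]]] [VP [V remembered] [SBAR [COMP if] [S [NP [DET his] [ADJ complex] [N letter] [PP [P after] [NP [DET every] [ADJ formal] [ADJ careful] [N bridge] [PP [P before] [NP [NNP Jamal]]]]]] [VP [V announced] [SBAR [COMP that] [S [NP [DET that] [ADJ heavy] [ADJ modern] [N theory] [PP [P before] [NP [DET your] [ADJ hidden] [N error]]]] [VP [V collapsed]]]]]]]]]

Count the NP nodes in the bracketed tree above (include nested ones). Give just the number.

7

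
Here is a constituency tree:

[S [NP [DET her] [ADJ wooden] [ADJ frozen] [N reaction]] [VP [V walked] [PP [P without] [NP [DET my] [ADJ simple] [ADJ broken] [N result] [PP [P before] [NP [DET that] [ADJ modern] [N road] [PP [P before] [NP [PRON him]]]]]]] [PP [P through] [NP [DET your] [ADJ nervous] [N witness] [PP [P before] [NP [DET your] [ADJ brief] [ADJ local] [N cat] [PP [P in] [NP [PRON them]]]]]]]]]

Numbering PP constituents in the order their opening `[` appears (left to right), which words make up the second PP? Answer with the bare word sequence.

before that modern road before him

Opening `[PP` markers occur at word positions 6, 11, 15, 17, 21, 26; the second of these opens the constituent [PP before that modern road before him].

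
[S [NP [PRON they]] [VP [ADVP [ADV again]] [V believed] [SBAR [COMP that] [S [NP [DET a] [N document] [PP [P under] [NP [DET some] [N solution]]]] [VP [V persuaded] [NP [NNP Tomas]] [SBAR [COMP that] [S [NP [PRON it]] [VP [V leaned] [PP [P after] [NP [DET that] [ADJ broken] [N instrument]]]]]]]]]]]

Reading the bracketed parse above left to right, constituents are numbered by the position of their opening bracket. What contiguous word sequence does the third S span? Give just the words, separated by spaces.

it leaned after that broken instrument

The S opening brackets appear, in order, over: "they again believed that a document under some solution persuaded Tomas that it leaned after that broken instrument"; "a document under some solution persuaded Tomas that it leaned after that broken instrument"; "it leaned after that broken instrument". The third one spans "it leaned after that broken instrument".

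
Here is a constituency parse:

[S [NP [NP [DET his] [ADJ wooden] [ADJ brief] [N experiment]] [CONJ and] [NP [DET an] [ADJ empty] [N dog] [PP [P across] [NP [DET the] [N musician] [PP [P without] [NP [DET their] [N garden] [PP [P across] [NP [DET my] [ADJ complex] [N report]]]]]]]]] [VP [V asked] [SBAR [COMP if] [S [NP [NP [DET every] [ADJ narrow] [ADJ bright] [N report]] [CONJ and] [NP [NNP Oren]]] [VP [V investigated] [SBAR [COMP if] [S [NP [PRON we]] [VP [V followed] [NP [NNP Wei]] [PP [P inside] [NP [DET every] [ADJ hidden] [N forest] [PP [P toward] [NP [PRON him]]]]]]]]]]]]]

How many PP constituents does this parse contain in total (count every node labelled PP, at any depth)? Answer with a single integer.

5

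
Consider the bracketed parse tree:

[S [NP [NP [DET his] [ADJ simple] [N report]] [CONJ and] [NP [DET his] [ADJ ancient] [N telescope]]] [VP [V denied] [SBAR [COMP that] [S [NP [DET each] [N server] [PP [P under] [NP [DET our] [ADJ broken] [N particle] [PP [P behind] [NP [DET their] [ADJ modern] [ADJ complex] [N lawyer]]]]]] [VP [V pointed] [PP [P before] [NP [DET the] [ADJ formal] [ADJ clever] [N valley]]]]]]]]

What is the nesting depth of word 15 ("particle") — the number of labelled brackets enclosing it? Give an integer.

8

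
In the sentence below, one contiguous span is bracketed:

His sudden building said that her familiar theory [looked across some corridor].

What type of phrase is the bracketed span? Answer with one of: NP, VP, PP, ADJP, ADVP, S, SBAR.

VP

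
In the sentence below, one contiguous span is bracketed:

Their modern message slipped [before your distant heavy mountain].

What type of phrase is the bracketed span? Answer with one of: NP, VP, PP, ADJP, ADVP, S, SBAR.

"before" is the head of the bracketed span, so the span is a prepositional phrase: PP.

PP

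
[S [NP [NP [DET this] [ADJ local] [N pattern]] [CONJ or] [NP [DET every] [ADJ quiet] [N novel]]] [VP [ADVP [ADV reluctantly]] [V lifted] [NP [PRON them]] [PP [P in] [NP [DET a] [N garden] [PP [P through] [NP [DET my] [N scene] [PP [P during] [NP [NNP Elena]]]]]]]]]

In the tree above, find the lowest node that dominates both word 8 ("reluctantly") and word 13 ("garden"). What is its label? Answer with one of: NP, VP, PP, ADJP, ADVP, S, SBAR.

Word 8 lies under S → VP → ADVP → ADV; word 13 lies under S → VP → PP → NP → N. The lowest shared node is the VP.

VP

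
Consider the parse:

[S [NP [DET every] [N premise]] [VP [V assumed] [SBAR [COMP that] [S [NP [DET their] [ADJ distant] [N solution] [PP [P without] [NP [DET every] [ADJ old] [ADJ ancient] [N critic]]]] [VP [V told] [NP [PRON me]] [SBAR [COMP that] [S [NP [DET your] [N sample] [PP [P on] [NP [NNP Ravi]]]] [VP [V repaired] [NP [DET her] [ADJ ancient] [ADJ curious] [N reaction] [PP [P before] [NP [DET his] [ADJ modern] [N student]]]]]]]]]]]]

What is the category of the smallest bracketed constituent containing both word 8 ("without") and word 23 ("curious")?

Word 8 lies under S → VP → SBAR → S → NP → PP → P; word 23 lies under S → VP → SBAR → S → VP → SBAR → S → VP → NP → ADJ. The lowest shared node is the S.

S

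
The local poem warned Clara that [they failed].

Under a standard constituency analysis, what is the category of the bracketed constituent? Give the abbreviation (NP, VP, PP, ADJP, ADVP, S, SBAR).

The bracketed span "they failed" is headed by "failed", making it a clause (S).

S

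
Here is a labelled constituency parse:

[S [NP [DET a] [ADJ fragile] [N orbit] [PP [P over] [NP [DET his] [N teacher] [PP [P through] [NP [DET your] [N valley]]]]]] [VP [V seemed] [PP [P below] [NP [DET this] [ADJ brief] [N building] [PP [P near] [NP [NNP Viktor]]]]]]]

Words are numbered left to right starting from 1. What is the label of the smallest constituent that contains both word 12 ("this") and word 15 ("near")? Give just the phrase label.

NP

The smallest bracket enclosing both words is [NP this brief building near Viktor], so the label is NP.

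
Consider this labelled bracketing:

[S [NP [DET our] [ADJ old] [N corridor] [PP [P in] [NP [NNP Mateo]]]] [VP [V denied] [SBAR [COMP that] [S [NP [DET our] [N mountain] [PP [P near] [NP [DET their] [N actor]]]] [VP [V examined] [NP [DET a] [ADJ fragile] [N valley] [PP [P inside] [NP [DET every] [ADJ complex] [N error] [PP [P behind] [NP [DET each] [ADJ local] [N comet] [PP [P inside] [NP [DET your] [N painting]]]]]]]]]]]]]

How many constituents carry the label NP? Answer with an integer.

8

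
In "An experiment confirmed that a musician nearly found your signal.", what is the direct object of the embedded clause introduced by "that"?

"found" heads the VP of the embedded clause introduced by "that", and "your signal" is its direct object.

your signal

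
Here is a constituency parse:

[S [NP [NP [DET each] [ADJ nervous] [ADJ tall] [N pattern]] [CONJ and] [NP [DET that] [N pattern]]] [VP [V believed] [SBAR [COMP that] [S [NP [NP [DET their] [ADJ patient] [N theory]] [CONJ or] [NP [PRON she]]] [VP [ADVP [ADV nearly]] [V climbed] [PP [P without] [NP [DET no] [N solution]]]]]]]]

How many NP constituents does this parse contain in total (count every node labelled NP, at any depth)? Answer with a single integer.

7

Scanning left to right, an opening `[NP` appears at word positions 1, 1, 6, 10, 10, 14, 18 — 7 in total.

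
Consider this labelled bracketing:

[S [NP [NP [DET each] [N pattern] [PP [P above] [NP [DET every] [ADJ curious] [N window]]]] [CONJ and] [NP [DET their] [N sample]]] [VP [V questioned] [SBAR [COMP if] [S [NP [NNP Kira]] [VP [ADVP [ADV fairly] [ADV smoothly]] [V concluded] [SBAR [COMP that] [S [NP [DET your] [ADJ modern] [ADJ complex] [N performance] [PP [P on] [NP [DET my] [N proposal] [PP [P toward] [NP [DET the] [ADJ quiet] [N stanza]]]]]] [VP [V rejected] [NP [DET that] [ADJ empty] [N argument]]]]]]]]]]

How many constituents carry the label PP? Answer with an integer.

The PP constituents are: [PP above every curious window]; [PP on my proposal toward the quiet stanza]; [PP toward the quiet stanza]. Total: 3.

3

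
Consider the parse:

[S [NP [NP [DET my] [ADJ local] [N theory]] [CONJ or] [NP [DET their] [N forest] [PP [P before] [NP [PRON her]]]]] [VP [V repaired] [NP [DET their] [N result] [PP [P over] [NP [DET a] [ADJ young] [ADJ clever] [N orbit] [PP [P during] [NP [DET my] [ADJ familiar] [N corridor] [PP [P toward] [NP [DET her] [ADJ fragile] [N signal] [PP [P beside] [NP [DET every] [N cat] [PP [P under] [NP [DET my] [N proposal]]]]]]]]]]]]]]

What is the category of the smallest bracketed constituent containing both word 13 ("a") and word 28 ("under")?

NP

Word 13 lies under S → VP → NP → PP → NP → DET; word 28 lies under S → VP → NP → PP → NP → PP → NP → PP → NP → PP → NP → PP → P. The lowest shared node is the NP.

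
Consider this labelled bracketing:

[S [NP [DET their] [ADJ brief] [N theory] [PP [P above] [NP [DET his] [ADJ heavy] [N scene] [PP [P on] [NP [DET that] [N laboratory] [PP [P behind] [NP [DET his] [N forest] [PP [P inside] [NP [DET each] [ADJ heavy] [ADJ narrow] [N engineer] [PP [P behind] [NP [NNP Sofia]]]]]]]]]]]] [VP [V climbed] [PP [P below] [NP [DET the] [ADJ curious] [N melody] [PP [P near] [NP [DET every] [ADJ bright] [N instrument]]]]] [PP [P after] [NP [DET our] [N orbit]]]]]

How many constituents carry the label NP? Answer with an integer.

9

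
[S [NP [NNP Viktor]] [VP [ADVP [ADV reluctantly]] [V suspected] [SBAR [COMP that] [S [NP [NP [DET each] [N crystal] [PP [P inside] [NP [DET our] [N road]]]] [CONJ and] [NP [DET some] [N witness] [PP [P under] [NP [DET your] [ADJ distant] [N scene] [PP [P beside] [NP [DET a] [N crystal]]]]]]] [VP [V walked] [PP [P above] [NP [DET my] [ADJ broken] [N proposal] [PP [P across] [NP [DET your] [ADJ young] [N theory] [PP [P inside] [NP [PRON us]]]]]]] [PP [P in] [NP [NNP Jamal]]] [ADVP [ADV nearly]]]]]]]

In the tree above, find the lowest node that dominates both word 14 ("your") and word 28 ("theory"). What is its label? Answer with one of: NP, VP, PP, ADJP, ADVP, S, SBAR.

The smallest bracket enclosing both words is [S each crystal inside our road and some witness under your distant scene beside a crystal walked above my broken proposal across your young theory inside us in Jamal nearly], so the label is S.

S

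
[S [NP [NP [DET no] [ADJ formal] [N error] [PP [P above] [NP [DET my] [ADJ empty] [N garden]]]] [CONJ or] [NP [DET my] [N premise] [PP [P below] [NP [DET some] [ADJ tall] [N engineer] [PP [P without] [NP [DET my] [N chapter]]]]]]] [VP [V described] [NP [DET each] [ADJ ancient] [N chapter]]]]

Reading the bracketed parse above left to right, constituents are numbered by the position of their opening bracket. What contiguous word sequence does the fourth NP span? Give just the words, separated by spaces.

In left-to-right order the NP constituents are "no formal error above my empty garden or my premise below some tall engineer without my chapter"; "no formal error above my empty garden"; "my empty garden"; "my premise below some tall engineer without my chapter"; "some tall engineer without my chapter"; "my chapter"; "each ancient chapter". Number 4 is "my premise below some tall engineer without my chapter".

my premise below some tall engineer without my chapter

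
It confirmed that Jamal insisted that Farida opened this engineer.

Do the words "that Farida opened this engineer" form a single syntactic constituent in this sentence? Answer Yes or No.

Yes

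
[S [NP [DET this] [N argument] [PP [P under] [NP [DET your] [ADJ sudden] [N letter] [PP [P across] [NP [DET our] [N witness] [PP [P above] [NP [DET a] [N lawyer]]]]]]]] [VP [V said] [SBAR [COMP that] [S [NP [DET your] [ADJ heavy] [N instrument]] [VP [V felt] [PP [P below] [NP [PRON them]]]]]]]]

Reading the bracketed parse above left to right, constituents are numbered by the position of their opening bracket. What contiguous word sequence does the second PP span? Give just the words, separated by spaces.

Opening `[PP` markers occur at word positions 3, 7, 10, 19; the second of these opens the constituent [PP across our witness above a lawyer].

across our witness above a lawyer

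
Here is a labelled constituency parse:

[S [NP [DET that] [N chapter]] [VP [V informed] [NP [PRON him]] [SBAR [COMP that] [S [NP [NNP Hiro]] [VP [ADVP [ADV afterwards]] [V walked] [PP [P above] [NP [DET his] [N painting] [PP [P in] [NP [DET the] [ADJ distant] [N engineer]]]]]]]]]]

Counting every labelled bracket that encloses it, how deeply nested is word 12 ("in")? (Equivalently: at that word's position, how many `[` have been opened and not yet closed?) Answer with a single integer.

Path from the root down to the word: S → VP → SBAR → S → VP → PP → NP → PP → P. That is 9 enclosing brackets.

9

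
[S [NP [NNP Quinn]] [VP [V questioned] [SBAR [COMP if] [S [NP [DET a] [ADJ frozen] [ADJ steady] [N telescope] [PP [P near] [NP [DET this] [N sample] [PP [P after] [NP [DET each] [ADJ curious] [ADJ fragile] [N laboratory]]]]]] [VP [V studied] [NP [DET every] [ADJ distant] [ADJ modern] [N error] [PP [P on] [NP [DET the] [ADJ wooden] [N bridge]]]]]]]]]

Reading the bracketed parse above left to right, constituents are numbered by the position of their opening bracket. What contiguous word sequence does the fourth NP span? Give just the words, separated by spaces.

each curious fragile laboratory

Opening `[NP` markers occur at word positions 1, 4, 9, 12, 17, 22; the fourth of these opens the constituent [NP each curious fragile laboratory].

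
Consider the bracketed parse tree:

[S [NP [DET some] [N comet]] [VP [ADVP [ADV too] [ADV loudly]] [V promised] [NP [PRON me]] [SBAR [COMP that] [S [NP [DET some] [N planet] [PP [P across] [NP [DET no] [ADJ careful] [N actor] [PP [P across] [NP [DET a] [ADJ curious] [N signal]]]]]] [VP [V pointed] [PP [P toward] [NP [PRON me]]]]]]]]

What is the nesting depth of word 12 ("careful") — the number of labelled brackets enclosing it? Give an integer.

8

Path from the root down to the word: S → VP → SBAR → S → NP → PP → NP → ADJ. That is 8 enclosing brackets.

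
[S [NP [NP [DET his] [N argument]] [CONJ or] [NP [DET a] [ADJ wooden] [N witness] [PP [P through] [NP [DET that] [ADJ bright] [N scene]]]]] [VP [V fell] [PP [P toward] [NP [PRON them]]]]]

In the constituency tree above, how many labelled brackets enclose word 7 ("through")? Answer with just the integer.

Counting open brackets not yet closed at "through": [S [NP [NP [PP [P = 5.

5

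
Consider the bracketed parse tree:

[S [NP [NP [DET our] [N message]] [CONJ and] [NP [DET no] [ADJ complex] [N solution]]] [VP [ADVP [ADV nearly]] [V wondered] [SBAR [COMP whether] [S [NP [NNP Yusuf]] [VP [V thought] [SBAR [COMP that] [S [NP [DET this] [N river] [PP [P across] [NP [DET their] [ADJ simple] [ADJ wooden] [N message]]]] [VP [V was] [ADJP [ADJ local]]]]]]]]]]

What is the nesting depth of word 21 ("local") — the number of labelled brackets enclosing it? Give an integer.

10

Counting open brackets not yet closed at "local": [S [VP [SBAR [S [VP [SBAR [S [VP [ADJP [ADJ = 10.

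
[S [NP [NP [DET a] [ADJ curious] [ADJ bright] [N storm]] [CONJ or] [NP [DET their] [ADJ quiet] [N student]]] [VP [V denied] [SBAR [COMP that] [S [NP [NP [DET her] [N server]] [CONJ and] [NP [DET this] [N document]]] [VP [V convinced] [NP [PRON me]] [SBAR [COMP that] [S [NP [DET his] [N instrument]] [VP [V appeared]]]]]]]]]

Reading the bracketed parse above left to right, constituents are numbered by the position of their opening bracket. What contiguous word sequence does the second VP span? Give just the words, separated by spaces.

In left-to-right order the VP constituents are "denied that her server and this document convinced me that his instrument appeared"; "convinced me that his instrument appeared"; "appeared". Number 2 is "convinced me that his instrument appeared".

convinced me that his instrument appeared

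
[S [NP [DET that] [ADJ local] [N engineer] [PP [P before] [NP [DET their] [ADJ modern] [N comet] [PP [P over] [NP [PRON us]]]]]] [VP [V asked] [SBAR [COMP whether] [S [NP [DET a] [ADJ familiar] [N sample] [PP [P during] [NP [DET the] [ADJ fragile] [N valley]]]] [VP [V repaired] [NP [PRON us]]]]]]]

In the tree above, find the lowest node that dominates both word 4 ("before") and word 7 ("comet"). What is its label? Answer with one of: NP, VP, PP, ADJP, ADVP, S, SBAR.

PP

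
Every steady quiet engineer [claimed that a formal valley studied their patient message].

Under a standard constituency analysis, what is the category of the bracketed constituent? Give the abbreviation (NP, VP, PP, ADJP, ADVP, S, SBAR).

VP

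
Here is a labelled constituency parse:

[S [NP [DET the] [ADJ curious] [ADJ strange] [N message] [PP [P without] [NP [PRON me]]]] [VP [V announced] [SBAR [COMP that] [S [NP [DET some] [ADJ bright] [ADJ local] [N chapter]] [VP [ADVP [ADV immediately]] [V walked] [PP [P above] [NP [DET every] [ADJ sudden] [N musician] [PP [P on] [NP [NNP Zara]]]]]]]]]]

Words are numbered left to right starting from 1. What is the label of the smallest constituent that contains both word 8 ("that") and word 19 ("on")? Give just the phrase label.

SBAR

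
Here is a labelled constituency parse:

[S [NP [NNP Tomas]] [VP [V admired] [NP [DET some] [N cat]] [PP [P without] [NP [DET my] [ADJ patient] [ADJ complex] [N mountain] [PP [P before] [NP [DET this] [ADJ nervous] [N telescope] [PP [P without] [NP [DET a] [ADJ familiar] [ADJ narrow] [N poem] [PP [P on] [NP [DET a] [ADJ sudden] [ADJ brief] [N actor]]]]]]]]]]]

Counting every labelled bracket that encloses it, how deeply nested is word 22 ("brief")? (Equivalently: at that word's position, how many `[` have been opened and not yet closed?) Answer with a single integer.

Counting open brackets not yet closed at "brief": [S [VP [PP [NP [PP [NP [PP [NP [PP [NP [ADJ = 11.

11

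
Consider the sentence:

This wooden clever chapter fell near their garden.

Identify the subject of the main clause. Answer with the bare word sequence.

In the main clause the verb is "fell"; the NP preceding it, "this wooden clever chapter", is the subject.

this wooden clever chapter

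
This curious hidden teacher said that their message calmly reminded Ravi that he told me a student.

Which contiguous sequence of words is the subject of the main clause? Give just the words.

The subject of the main clause is the NP immediately before the verb "said": "this curious hidden teacher".

this curious hidden teacher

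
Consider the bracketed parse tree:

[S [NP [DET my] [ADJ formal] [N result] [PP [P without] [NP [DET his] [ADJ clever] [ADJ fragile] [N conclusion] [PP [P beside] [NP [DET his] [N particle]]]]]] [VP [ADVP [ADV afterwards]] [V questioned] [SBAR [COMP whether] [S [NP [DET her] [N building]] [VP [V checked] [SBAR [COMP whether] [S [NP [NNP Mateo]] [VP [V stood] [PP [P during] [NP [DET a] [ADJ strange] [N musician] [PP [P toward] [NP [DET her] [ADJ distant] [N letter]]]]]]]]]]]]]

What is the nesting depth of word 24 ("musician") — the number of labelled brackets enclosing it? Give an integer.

11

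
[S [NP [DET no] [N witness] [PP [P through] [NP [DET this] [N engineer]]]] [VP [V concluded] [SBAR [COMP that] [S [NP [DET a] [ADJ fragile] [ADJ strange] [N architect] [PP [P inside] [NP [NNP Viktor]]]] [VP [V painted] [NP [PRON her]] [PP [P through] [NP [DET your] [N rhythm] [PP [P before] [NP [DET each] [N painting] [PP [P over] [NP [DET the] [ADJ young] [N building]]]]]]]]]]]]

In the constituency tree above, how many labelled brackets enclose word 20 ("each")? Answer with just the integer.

Counting open brackets not yet closed at "each": [S [VP [SBAR [S [VP [PP [NP [PP [NP [DET = 10.

10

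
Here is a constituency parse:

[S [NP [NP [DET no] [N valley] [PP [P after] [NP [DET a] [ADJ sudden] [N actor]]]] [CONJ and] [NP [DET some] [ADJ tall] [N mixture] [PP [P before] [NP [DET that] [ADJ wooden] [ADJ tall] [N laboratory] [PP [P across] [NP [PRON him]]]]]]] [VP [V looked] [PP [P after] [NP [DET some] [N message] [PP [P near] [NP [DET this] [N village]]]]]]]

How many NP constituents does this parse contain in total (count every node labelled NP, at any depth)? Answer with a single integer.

8

Scanning left to right, an opening `[NP` appears at word positions 1, 1, 4, 8, 12, 17, 20, 23 — 8 in total.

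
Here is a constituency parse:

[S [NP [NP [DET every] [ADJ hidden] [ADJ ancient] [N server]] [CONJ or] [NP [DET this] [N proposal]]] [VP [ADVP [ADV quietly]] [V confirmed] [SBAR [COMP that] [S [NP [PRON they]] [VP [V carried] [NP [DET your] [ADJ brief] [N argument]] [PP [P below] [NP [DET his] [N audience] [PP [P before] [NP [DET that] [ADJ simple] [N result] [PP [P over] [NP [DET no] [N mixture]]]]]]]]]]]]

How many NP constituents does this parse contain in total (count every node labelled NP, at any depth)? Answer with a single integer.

The NP constituents are: [NP every hidden ancient server or this proposal]; [NP every hidden ancient server]; [NP this proposal]; [NP they]; [NP your brief argument]; [NP his audience before that simple result over no mixture] …. Total: 8.

8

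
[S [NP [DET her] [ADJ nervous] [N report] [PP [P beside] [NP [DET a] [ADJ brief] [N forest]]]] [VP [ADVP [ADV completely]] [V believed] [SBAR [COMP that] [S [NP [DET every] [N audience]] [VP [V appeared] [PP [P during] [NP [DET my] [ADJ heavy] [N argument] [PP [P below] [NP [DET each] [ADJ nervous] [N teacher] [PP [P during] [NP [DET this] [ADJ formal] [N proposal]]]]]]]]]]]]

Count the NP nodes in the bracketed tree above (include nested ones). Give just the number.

6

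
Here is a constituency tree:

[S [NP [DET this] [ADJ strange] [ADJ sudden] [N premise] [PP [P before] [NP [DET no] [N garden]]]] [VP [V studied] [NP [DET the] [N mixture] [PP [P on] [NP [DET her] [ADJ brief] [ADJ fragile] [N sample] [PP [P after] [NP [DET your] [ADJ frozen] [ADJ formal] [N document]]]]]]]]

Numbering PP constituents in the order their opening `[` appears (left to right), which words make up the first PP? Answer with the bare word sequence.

before no garden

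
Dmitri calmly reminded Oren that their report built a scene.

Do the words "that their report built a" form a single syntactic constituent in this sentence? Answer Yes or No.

No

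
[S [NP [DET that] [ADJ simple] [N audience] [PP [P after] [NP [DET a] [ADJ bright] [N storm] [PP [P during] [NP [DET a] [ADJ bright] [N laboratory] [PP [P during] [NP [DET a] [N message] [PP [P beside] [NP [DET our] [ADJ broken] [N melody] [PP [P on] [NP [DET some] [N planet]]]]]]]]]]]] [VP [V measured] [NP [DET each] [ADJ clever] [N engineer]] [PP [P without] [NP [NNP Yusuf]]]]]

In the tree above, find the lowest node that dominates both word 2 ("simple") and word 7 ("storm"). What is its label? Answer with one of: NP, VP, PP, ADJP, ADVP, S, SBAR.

NP

Both words fall inside [NP that simple audience after a bright storm during a bright laboratory during a message beside our broken melody on some planet] (words 1–21), and no smaller constituent contains them both. Label: NP.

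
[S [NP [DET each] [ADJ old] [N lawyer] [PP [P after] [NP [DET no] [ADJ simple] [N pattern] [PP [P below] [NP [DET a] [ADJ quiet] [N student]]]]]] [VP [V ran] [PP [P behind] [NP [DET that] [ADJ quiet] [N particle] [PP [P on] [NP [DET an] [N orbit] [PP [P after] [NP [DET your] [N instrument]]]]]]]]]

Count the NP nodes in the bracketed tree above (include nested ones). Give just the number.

6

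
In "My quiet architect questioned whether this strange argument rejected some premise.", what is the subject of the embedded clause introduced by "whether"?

this strange argument

"this strange argument" is the NP that combines with the VP headed by "rejected" to form the embedded clause introduced by "whether" — the subject.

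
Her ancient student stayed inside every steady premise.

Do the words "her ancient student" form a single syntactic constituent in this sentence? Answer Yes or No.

Yes

These words form the whole noun phrase headed by "student", so yes — one constituent.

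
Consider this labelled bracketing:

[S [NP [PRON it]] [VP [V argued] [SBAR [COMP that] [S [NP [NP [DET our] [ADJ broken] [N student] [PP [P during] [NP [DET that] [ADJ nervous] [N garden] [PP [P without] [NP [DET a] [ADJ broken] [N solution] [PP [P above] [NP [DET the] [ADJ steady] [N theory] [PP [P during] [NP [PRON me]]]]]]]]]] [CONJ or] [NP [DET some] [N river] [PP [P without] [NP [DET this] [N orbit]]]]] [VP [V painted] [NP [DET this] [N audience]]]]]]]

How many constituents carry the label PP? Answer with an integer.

5

Listing each PP by its span: [PP during that nervous garden without a broken solution above the steady theory during me]; [PP without a broken solution above the steady theory during me]; [PP above the steady theory during me]; [PP during me]; [PP without this orbit] — that makes 5.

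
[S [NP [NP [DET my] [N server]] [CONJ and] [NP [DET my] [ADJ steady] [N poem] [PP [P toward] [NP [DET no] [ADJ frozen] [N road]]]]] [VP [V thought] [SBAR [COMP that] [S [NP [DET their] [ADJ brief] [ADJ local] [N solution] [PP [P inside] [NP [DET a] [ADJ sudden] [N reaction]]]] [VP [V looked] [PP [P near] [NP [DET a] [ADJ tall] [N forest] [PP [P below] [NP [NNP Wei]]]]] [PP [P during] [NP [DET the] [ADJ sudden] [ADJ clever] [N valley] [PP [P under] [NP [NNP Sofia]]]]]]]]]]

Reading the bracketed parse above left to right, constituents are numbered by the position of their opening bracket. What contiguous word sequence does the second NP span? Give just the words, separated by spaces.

In left-to-right order the NP constituents are "my server and my steady poem toward no frozen road"; "my server"; "my steady poem toward no frozen road"; "no frozen road"; "their brief local solution inside a sudden reaction"; "a sudden reaction"; "a tall forest below Wei"; "Wei"; "the sudden clever valley under Sofia"; "Sofia". Number 2 is "my server".

my server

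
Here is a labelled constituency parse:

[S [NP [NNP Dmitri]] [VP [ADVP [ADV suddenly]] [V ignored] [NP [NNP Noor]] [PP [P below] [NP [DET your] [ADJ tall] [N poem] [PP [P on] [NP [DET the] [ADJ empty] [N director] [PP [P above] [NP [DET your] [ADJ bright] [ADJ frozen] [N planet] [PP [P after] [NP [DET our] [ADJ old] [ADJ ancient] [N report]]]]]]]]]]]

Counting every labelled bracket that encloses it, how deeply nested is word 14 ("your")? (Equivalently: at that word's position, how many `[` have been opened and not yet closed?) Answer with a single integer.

Counting open brackets not yet closed at "your": [S [VP [PP [NP [PP [NP [PP [NP [DET = 9.

9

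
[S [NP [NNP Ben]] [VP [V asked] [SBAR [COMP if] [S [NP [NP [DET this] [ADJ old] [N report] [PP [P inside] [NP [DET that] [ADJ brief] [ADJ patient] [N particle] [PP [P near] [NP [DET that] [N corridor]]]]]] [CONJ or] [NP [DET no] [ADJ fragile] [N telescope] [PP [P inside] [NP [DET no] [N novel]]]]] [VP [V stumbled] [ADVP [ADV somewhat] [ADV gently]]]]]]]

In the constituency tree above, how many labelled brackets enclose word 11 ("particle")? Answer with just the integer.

9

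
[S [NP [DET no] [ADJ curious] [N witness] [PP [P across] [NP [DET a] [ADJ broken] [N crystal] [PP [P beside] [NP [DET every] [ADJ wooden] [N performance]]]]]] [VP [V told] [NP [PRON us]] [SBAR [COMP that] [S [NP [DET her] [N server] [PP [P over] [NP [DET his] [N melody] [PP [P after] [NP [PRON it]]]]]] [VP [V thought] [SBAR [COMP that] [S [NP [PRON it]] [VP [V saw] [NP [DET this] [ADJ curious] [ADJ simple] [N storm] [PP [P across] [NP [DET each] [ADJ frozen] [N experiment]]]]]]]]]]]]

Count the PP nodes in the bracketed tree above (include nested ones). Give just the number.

The PP constituents are: [PP across a broken crystal beside every wooden performance]; [PP beside every wooden performance]; [PP over his melody after it]; [PP after it]; [PP across each frozen experiment]. Total: 5.

5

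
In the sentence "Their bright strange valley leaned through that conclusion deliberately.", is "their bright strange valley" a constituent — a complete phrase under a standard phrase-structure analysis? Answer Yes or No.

Yes

These words form the whole noun phrase headed by "valley", so yes — one constituent.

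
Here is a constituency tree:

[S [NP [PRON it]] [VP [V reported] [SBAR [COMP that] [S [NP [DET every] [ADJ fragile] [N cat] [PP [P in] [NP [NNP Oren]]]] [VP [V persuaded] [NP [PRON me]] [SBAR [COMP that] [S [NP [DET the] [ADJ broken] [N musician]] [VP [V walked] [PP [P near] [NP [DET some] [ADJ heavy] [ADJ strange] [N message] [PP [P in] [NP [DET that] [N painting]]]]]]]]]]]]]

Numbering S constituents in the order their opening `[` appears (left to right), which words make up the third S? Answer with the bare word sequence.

Opening `[S` markers occur at word positions 1, 4, 12; the third of these opens the constituent [S the broken musician walked near some heavy strange message in that painting].

the broken musician walked near some heavy strange message in that painting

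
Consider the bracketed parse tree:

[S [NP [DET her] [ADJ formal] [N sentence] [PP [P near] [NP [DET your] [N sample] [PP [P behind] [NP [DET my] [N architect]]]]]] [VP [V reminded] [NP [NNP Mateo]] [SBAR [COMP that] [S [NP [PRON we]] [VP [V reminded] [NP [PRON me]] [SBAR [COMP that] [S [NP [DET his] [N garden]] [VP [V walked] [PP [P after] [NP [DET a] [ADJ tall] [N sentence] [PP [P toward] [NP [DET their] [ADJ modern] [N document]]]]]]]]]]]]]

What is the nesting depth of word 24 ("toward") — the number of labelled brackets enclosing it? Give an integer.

Path from the root down to the word: S → VP → SBAR → S → VP → SBAR → S → VP → PP → NP → PP → P. That is 12 enclosing brackets.

12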